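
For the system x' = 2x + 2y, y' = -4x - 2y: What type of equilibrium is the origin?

center

A = [[2,2],[-4,-2]]; det(A-λI) = λ^2 + 4.
λ = 0 ± 2i: zero real part.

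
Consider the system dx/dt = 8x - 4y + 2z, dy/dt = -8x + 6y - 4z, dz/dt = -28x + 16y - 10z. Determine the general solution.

x(t) = c_1e^(4t) - c_2e^(2t), y(t) = -c_2e^(2t) + c_3e^(-2t), z(t) = -2c_1e^(4t) + c_2e^(2t) + 2c_3e^(-2t)

Coefficient matrix A = [[8, -4, 2], [-8, 6, -4], [-28, 16, -10]].
det(A - λI) = 0 gives eigenvalues λ = 4, 2, -2.
For λ=4: eigenvector (1,0,-2).
For λ=2: eigenvector (-1,-1,1).
For λ=-2: eigenvector (0,1,2).
General solution: c_1e^(4t)(1,0,-2) + c_2e^(2t)(-1,-1,1) + c_3e^(-2t)(0,1,2).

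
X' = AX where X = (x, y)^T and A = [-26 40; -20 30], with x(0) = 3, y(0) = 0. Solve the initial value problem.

x(t) = -21e^(2t)sin(4t) + 3e^(2t)cos(4t), y(t) = -15e^(2t)sin(4t)

Coefficient matrix A = [[-26, 40], [-20, 30]].
Characteristic polynomial det(A - λI) = λ^2 - 4λ + 20 = 0.
Eigenvalues λ = 2 ± 4i (complex conjugate pair).
For λ=2+4i: an eigenvector is (-1,-1) - i(-3,-2) = (-1 + 3i, -1 + 2i).
A real fundamental pair from Re and Im of e^((2+4i)t)v: X_1 = e^(2t)(cos(4t)·(-1,-1) + sin(4t)·(-3,-2)), X_2 = e^(2t)(sin(4t)·(-1,-1) - cos(4t)·(-3,-2)).
General solution: K_1X_1 + K_2X_2.
Applying x(0)=3, y(0)=0 gives K_1=6, K_2=3.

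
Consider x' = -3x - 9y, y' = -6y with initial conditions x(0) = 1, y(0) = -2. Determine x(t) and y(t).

x(t) = 7e^(-3t) - 6e^(-6t), y(t) = -2e^(-6t)

Coefficient matrix A = [[-3, -9], [0, -6]].
Characteristic polynomial det(A - λI) = λ^2 + 9λ + 18 = 0.
Eigenvalues λ = -6, -3.
For λ=-6: (A-λI) row 1 is [3, -9], so an eigenvector is (3, 1).
For λ=-3: (A-λI) row 1 is [0, -9], so an eigenvector is (1, 0).
General solution: K_1e^(-6t)(3,1) + K_2e^(-3t)(1,0).
Applying x(0)=1, y(0)=-2 gives K_1=-2, K_2=7.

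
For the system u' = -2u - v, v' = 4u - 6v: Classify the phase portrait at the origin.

A = [[-2,-1],[4,-6]]; det(A-λI) = λ^2 + 8λ + 16.
repeated λ = -4 with a single eigenvector.

stable improper node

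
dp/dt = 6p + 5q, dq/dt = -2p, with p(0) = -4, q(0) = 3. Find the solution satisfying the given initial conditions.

p(t) = 3e^(3t)sin(t) - 4e^(3t)cos(t), q(t) = -e^(3t)sin(t) + 3e^(3t)cos(t)

Coefficient matrix A = [[6, 5], [-2, 0]].
Characteristic polynomial det(A - λI) = λ^2 - 6λ + 10 = 0.
Eigenvalues λ = 3 ± i (complex conjugate pair).
For λ=3+i: an eigenvector is (2,-1) - i(1,-1) = (2 - i, -1 + i).
A real fundamental pair from Re and Im of e^((3+i)t)v: X_1 = e^(3t)(cos(t)·(2,-1) + sin(t)·(1,-1)), X_2 = e^(3t)(sin(t)·(2,-1) - cos(t)·(1,-1)).
General solution: C_1X_1 + C_2X_2.
Applying p(0)=-4, q(0)=3 gives C_1=-1, C_2=2.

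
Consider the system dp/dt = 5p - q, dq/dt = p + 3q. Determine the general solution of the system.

p(t) = K_1e^(4t) + K_2te^(4t) + 3K_2e^(4t), q(t) = K_1e^(4t) + K_2te^(4t) + 2K_2e^(4t)

Coefficient matrix A = [[5, -1], [1, 3]].
Characteristic polynomial det(A - λI) = λ^2 - 8λ + 16 = 0.
Single eigenvalue λ = 4 with algebraic multiplicity 2.
Eigenvector v = (1,1); generalized eigenvector w with (A-λI)w=v is (3,2).
General solution: e^(4t)[K_1·v + K_2·(t·v + w)].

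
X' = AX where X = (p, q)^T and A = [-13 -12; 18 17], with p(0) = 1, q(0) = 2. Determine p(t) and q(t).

Coefficient matrix A = [[-13, -12], [18, 17]].
Characteristic polynomial det(A - λI) = λ^2 - 4λ - 5 = 0.
Eigenvalues λ = 5, -1.
For λ=5: (A-λI) row 1 is [-18, -12], so an eigenvector is (-2, 3).
For λ=-1: (A-λI) row 1 is [-12, -12], so an eigenvector is (1, -1).
General solution: C_1e^(5t)(-2,3) + C_2e^(-t)(1,-1).
Applying p(0)=1, q(0)=2 gives C_1=3, C_2=7.

p(t) = -6e^(5t) + 7e^(-t), q(t) = 9e^(5t) - 7e^(-t)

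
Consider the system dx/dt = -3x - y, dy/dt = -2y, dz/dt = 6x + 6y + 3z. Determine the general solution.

x(t) = C_1e^(-3t) - C_2e^(-2t), y(t) = C_2e^(-2t), z(t) = -C_1e^(-3t) + C_3e^(3t)

Coefficient matrix A = [[-3, -1, 0], [0, -2, 0], [6, 6, 3]].
det(A - λI) = 0 gives eigenvalues λ = -3, -2, 3.
For λ=-3: eigenvector (1,0,-1).
For λ=-2: eigenvector (-1,1,0).
For λ=3: eigenvector (0,0,1).
General solution: C_1e^(-3t)(1,0,-1) + C_2e^(-2t)(-1,1,0) + C_3e^(3t)(0,0,1).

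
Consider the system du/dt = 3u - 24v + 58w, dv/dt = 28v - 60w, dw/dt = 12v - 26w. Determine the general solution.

u(t) = C_1e^(3t) - 4C_2e^(4t) - 2C_3e^(-2t), v(t) = 5C_2e^(4t) + 2C_3e^(-2t), w(t) = 2C_2e^(4t) + C_3e^(-2t)

Coefficient matrix A = [[3, -24, 58], [0, 28, -60], [0, 12, -26]].
det(A - λI) = 0 gives eigenvalues λ = 3, 4, -2.
For λ=3: eigenvector (1,0,0).
For λ=4: eigenvector (-4,5,2).
For λ=-2: eigenvector (-2,2,1).
General solution: C_1e^(3t)(1,0,0) + C_2e^(4t)(-4,5,2) + C_3e^(-2t)(-2,2,1).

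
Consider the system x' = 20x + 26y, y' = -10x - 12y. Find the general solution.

x(t) = -3K_1e^(4t)sin(2t) - 2K_1e^(4t)cos(2t) - 2K_2e^(4t)sin(2t) + 3K_2e^(4t)cos(2t), y(t) = 2K_1e^(4t)sin(2t) + K_1e^(4t)cos(2t) + K_2e^(4t)sin(2t) - 2K_2e^(4t)cos(2t)

Coefficient matrix A = [[20, 26], [-10, -12]].
Characteristic polynomial det(A - λI) = λ^2 - 8λ + 20 = 0.
Eigenvalues λ = 4 ± 2i (complex conjugate pair).
For λ=4+2i: an eigenvector is (-2,1) - i(-3,2) = (-2 + 3i, 1 - 2i).
A real fundamental pair from Re and Im of e^((4+2i)t)v: X_1 = e^(4t)(cos(2t)·(-2,1) + sin(2t)·(-3,2)), X_2 = e^(4t)(sin(2t)·(-2,1) - cos(2t)·(-3,2)).
General solution: K_1X_1 + K_2X_2.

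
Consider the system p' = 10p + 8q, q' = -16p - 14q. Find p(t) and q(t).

Coefficient matrix A = [[10, 8], [-16, -14]].
Characteristic polynomial det(A - λI) = λ^2 + 4λ - 12 = 0.
Eigenvalues λ = -6, 2.
For λ=-6: (A-λI) row 1 is [16, 8], so an eigenvector is (1, -2).
For λ=2: (A-λI) row 1 is [8, 8], so an eigenvector is (1, -1).
General solution: K_1e^(-6t)(1,-2) + K_2e^(2t)(1,-1).

p(t) = K_1e^(-6t) + K_2e^(2t), q(t) = -2K_1e^(-6t) - K_2e^(2t)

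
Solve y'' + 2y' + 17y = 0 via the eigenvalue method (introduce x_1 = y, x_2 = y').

y(t) = C_1e^(-t)cos(4t) + C_2e^(-t)sin(4t)

Let x_1 = y, x_2 = y'. Then x_1' = x_2 and x_2' = -17x_1 - 2x_2.
A = [[0,1],[-17,-2]]; det(A-λI) = λ^2 + 2λ + 17.
Eigenvalues λ = -1 ± 4i.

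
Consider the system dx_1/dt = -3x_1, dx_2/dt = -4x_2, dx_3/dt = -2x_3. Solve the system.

Coefficient matrix A = [[-3, 0, 0], [0, -4, 0], [0, 0, -2]].
det(A - λI) = 0 gives eigenvalues λ = -3, -4, -2.
For λ=-3: eigenvector (1,0,0).
For λ=-4: eigenvector (0,1,0).
For λ=-2: eigenvector (0,0,1).
General solution: c_1e^(-3t)(1,0,0) + c_2e^(-4t)(0,1,0) + c_3e^(-2t)(0,0,1).

x_1(t) = c_1e^(-3t), x_2(t) = c_2e^(-4t), x_3(t) = c_3e^(-2t)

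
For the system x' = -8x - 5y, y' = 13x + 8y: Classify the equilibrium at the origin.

A = [[-8,-5],[13,8]]; det(A-λI) = λ^2 + 1.
λ = 0 ± i: zero real part.

center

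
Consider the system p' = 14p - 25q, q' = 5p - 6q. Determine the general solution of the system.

p(t) = -C_1e^(4t)sin(5t) + 2C_1e^(4t)cos(5t) + 2C_2e^(4t)sin(5t) + C_2e^(4t)cos(5t), q(t) = C_1e^(4t)cos(5t) + C_2e^(4t)sin(5t)

Coefficient matrix A = [[14, -25], [5, -6]].
Characteristic polynomial det(A - λI) = λ^2 - 8λ + 41 = 0.
Eigenvalues λ = 4 ± 5i (complex conjugate pair).
For λ=4+5i: an eigenvector is (2,1) - i(-1,0) = (2 + i, 1).
A real fundamental pair from Re and Im of e^((4+5i)t)v: X_1 = e^(4t)(cos(5t)·(2,1) + sin(5t)·(-1,0)), X_2 = e^(4t)(sin(5t)·(2,1) - cos(5t)·(-1,0)).
General solution: C_1X_1 + C_2X_2.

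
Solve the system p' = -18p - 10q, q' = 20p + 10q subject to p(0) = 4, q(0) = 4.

p(t) = -48e^(-4t)sin(2t) + 4e^(-4t)cos(2t), q(t) = 68e^(-4t)sin(2t) + 4e^(-4t)cos(2t)

Coefficient matrix A = [[-18, -10], [20, 10]].
Characteristic polynomial det(A - λI) = λ^2 + 8λ + 20 = 0.
Eigenvalues λ = -4 ± 2i (complex conjugate pair).
For λ=-4+2i: an eigenvector is (-2,3) - i(-1,1) = (-2 + i, 3 - i).
A real fundamental pair from Re and Im of e^((-4+2i)t)v: X_1 = e^(-4t)(cos(2t)·(-2,3) + sin(2t)·(-1,1)), X_2 = e^(-4t)(sin(2t)·(-2,3) - cos(2t)·(-1,1)).
General solution: c_1X_1 + c_2X_2.
Applying p(0)=4, q(0)=4 gives c_1=8, c_2=20.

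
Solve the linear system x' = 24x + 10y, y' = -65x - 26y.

Coefficient matrix A = [[24, 10], [-65, -26]].
Characteristic polynomial det(A - λI) = λ^2 + 2λ + 26 = 0.
Eigenvalues λ = -1 ± 5i (complex conjugate pair).
For λ=-1+5i: an eigenvector is (-1,2) - i(-1,3) = (-1 + i, 2 - 3i).
A real fundamental pair from Re and Im of e^((-1+5i)t)v: X_1 = e^(-t)(cos(5t)·(-1,2) + sin(5t)·(-1,3)), X_2 = e^(-t)(sin(5t)·(-1,2) - cos(5t)·(-1,3)).
General solution: C_1X_1 + C_2X_2.

x(t) = -C_1e^(-t)sin(5t) - C_1e^(-t)cos(5t) - C_2e^(-t)sin(5t) + C_2e^(-t)cos(5t), y(t) = 3C_1e^(-t)sin(5t) + 2C_1e^(-t)cos(5t) + 2C_2e^(-t)sin(5t) - 3C_2e^(-t)cos(5t)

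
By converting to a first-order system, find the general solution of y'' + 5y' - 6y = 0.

y(t) = K_1e^(t) + K_2e^(-6t)

Let x_1 = y, x_2 = y'. Then x_1' = x_2 and x_2' = 6x_1 - 5x_2.
A = [[0,1],[6,-5]]; det(A-λI) = λ^2 + 5λ - 6.
Eigenvalues λ = 1, -6 with eigenvectors (1,1), (1,-6).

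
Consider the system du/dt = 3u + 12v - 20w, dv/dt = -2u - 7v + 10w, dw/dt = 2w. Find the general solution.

Coefficient matrix A = [[3, 12, -20], [-2, -7, 10], [0, 0, 2]].
det(A - λI) = 0 gives eigenvalues λ = -3, -1, 2.
For λ=-3: eigenvector (2,-1,0).
For λ=-1: eigenvector (3,-1,0).
For λ=2: eigenvector (-4,2,1).
General solution: C_1e^(-3t)(2,-1,0) + C_2e^(-t)(3,-1,0) + C_3e^(2t)(-4,2,1).

u(t) = 2C_1e^(-3t) + 3C_2e^(-t) - 4C_3e^(2t), v(t) = -C_1e^(-3t) - C_2e^(-t) + 2C_3e^(2t), w(t) = C_3e^(2t)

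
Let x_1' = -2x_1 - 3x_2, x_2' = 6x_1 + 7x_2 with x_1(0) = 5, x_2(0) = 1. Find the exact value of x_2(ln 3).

A = [[-2,-3],[6,7]]; eigenvalues λ = 1, 4.
Eigenvectors: (1,-1) for λ=1, (1,-2) for λ=4.
From the initial condition, c_1 = 11, c_2 = -6.
x_2(ln 3) = (11)(3^1)(-1) + (-6)(3^4)(-2) = 939.

939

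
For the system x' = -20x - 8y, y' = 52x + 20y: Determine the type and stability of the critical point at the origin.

A = [[-20,-8],[52,20]]; det(A-λI) = λ^2 + 16.
λ = 0 ± 4i: zero real part.

center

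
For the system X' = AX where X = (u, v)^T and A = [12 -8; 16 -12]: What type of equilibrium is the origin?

A = [[12,-8],[16,-12]]; det(A-λI) = λ^2 - 16.
λ = 4, -4: opposite signs.

saddle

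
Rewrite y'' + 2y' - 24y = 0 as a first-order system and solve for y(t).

Let x_1 = y, x_2 = y'. Then x_1' = x_2 and x_2' = 24x_1 - 2x_2.
A = [[0,1],[24,-2]]; det(A-λI) = λ^2 + 2λ - 24.
Eigenvalues λ = -6, 4 with eigenvectors (1,-6), (1,4).

y(t) = K_1e^(-6t) + K_2e^(4t)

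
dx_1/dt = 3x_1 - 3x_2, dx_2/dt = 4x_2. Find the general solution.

x_1(t) = K_1e^(3t) - 3K_2e^(4t), x_2(t) = K_2e^(4t)

Coefficient matrix A = [[3, -3], [0, 4]].
Characteristic polynomial det(A - λI) = λ^2 - 7λ + 12 = 0.
Eigenvalues λ = 3, 4.
For λ=3: (A-λI) row 1 is [0, -3], so an eigenvector is (1, 0).
For λ=4: (A-λI) row 1 is [-1, -3], so an eigenvector is (-3, 1).
General solution: K_1e^(3t)(1,0) + K_2e^(4t)(-3,1).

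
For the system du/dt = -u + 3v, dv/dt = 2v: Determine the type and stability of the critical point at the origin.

A = [[-1,3],[0,2]]; det(A-λI) = λ^2 - λ - 2.
λ = 2, -1: opposite signs.

saddle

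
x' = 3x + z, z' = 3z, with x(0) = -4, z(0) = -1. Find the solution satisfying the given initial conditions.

Coefficient matrix A = [[3, 1], [0, 3]].
Characteristic polynomial det(A - λI) = λ^2 - 6λ + 9 = 0.
Single eigenvalue λ = 3 with algebraic multiplicity 2.
Eigenvector v = (1,0); generalized eigenvector w with (A-λI)w=v is (-2,1).
General solution: e^(3t)[c_1·v + c_2·(t·v + w)].
Applying x(0)=-4, z(0)=-1 gives c_1=-6, c_2=-1.

x(t) = -te^(3t) - 4e^(3t), z(t) = -e^(3t)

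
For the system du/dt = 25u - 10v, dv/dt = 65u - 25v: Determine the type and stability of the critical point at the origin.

center

A = [[25,-10],[65,-25]]; det(A-λI) = λ^2 + 25.
λ = 0 ± 5i: zero real part.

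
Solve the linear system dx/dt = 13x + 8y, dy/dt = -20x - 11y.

Coefficient matrix A = [[13, 8], [-20, -11]].
Characteristic polynomial det(A - λI) = λ^2 - 2λ + 17 = 0.
Eigenvalues λ = 1 ± 4i (complex conjugate pair).
For λ=1+4i: an eigenvector is (-1,2) - i(1,-1) = (-1 - i, 2 + i).
A real fundamental pair from Re and Im of e^((1+4i)t)v: X_1 = e^(t)(cos(4t)·(-1,2) + sin(4t)·(1,-1)), X_2 = e^(t)(sin(4t)·(-1,2) - cos(4t)·(1,-1)).
General solution: c_1X_1 + c_2X_2.

x(t) = c_1e^(t)sin(4t) - c_1e^(t)cos(4t) - c_2e^(t)sin(4t) - c_2e^(t)cos(4t), y(t) = -c_1e^(t)sin(4t) + 2c_1e^(t)cos(4t) + 2c_2e^(t)sin(4t) + c_2e^(t)cos(4t)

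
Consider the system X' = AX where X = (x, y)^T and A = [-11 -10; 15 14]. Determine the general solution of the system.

Coefficient matrix A = [[-11, -10], [15, 14]].
Characteristic polynomial det(A - λI) = λ^2 - 3λ - 4 = 0.
Eigenvalues λ = 4, -1.
For λ=4: (A-λI) row 1 is [-15, -10], so an eigenvector is (2, -3).
For λ=-1: (A-λI) row 1 is [-10, -10], so an eigenvector is (1, -1).
General solution: c_1e^(4t)(2,-3) + c_2e^(-t)(1,-1).

x(t) = 2c_1e^(4t) + c_2e^(-t), y(t) = -3c_1e^(4t) - c_2e^(-t)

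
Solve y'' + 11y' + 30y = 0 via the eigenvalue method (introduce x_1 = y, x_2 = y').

Let x_1 = y, x_2 = y'. Then x_1' = x_2 and x_2' = -30x_1 - 11x_2.
A = [[0,1],[-30,-11]]; det(A-λI) = λ^2 + 11λ + 30.
Eigenvalues λ = -6, -5 with eigenvectors (1,-6), (1,-5).

y(t) = C_1e^(-6t) + C_2e^(-5t)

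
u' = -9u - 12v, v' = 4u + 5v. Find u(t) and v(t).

Coefficient matrix A = [[-9, -12], [4, 5]].
Characteristic polynomial det(A - λI) = λ^2 + 4λ + 3 = 0.
Eigenvalues λ = -1, -3.
For λ=-1: (A-λI) row 1 is [-8, -12], so an eigenvector is (3, -2).
For λ=-3: (A-λI) row 1 is [-6, -12], so an eigenvector is (2, -1).
General solution: c_1e^(-t)(3,-2) + c_2e^(-3t)(2,-1).

u(t) = 3c_1e^(-t) + 2c_2e^(-3t), v(t) = -2c_1e^(-t) - c_2e^(-3t)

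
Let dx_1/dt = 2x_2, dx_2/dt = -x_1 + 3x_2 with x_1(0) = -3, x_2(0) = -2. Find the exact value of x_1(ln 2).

-8

A = [[0,2],[-1,3]]; eigenvalues λ = 1, 2.
Eigenvectors: (2,1) for λ=1, (1,1) for λ=2.
From the initial condition, c_1 = -1, c_2 = -1.
x_1(ln 2) = (-1)(2^1)(2) + (-1)(2^2)(1) = -8.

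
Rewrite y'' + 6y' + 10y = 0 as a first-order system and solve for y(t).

Let x_1 = y, x_2 = y'. Then x_1' = x_2 and x_2' = -10x_1 - 6x_2.
A = [[0,1],[-10,-6]]; det(A-λI) = λ^2 + 6λ + 10.
Eigenvalues λ = -3 ± i.

y(t) = c_1e^(-3t)cos(t) + c_2e^(-3t)sin(t)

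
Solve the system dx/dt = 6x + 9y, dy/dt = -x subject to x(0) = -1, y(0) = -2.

x(t) = -21te^(3t) - e^(3t), y(t) = 7te^(3t) - 2e^(3t)

Coefficient matrix A = [[6, 9], [-1, 0]].
Characteristic polynomial det(A - λI) = λ^2 - 6λ + 9 = 0.
Single eigenvalue λ = 3 with algebraic multiplicity 2.
Eigenvector v = (-3,1); generalized eigenvector w with (A-λI)w=v is (-1,0).
General solution: e^(3t)[C_1·v + C_2·(t·v + w)].
Applying x(0)=-1, y(0)=-2 gives C_1=-2, C_2=7.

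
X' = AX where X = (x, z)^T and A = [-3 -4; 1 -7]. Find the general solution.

x(t) = 2C_1e^(-5t) + 2C_2te^(-5t) + C_2e^(-5t), z(t) = C_1e^(-5t) + C_2te^(-5t)

Coefficient matrix A = [[-3, -4], [1, -7]].
Characteristic polynomial det(A - λI) = λ^2 + 10λ + 25 = 0.
Single eigenvalue λ = -5 with algebraic multiplicity 2.
Eigenvector v = (2,1); generalized eigenvector w with (A-λI)w=v is (1,0).
General solution: e^(-5t)[C_1·v + C_2·(t·v + w)].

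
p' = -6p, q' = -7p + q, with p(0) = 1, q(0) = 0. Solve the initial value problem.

Coefficient matrix A = [[-6, 0], [-7, 1]].
Characteristic polynomial det(A - λI) = λ^2 + 5λ - 6 = 0.
Eigenvalues λ = -6, 1.
For λ=-6: (A-λI) row 2 is [-7, 7], so an eigenvector is (-1, -1).
For λ=1: (A-λI) row 1 is [-7, 0], so an eigenvector is (0, 1).
General solution: c_1e^(-6t)(-1,-1) + c_2e^(t)(0,1).
Applying p(0)=1, q(0)=0 gives c_1=-1, c_2=-1.

p(t) = e^(-6t), q(t) = -e^(t) + e^(-6t)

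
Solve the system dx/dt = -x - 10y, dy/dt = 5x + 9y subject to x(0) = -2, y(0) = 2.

x(t) = -2e^(4t)sin(5t) - 2e^(4t)cos(5t), y(t) = 2e^(4t)cos(5t)

Coefficient matrix A = [[-1, -10], [5, 9]].
Characteristic polynomial det(A - λI) = λ^2 - 8λ + 41 = 0.
Eigenvalues λ = 4 ± 5i (complex conjugate pair).
For λ=4+5i: an eigenvector is (1,-1) - i(1,0) = (1 - i, -1).
A real fundamental pair from Re and Im of e^((4+5i)t)v: X_1 = e^(4t)(cos(5t)·(1,-1) + sin(5t)·(1,0)), X_2 = e^(4t)(sin(5t)·(1,-1) - cos(5t)·(1,0)).
General solution: C_1X_1 + C_2X_2.
Applying x(0)=-2, y(0)=2 gives C_1=-2, C_2=0.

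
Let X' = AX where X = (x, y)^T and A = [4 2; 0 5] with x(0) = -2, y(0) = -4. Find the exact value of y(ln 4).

A = [[4,2],[0,5]]; eigenvalues λ = 4, 5.
Eigenvectors: (-1,0) for λ=4, (2,1) for λ=5.
From the initial condition, c_1 = -6, c_2 = -4.
y(ln 4) = (-6)(4^4)(0) + (-4)(4^5)(1) = -4096.

-4096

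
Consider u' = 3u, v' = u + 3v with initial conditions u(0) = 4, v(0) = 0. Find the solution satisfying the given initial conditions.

u(t) = 4e^(3t), v(t) = 4te^(3t)

Coefficient matrix A = [[3, 0], [1, 3]].
Characteristic polynomial det(A - λI) = λ^2 - 6λ + 9 = 0.
Single eigenvalue λ = 3 with algebraic multiplicity 2.
Eigenvector v = (0,-1); generalized eigenvector w with (A-λI)w=v is (-1,1).
General solution: e^(3t)[c_1·v + c_2·(t·v + w)].
Applying u(0)=4, v(0)=0 gives c_1=-4, c_2=-4.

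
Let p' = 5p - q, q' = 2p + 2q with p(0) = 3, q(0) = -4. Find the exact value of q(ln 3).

A = [[5,-1],[2,2]]; eigenvalues λ = 3, 4.
Eigenvectors: (1,2) for λ=3, (1,1) for λ=4.
From the initial condition, c_1 = -7, c_2 = 10.
q(ln 3) = (-7)(3^3)(2) + (10)(3^4)(1) = 432.

432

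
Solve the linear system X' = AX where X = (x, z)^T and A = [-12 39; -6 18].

x(t) = 2K_1e^(3t)sin(3t) - 3K_1e^(3t)cos(3t) - 3K_2e^(3t)sin(3t) - 2K_2e^(3t)cos(3t), z(t) = K_1e^(3t)sin(3t) - K_1e^(3t)cos(3t) - K_2e^(3t)sin(3t) - K_2e^(3t)cos(3t)

Coefficient matrix A = [[-12, 39], [-6, 18]].
Characteristic polynomial det(A - λI) = λ^2 - 6λ + 18 = 0.
Eigenvalues λ = 3 ± 3i (complex conjugate pair).
For λ=3+3i: an eigenvector is (-3,-1) - i(2,1) = (-3 - 2i, -1 - i).
A real fundamental pair from Re and Im of e^((3+3i)t)v: X_1 = e^(3t)(cos(3t)·(-3,-1) + sin(3t)·(2,1)), X_2 = e^(3t)(sin(3t)·(-3,-1) - cos(3t)·(2,1)).
General solution: K_1X_1 + K_2X_2.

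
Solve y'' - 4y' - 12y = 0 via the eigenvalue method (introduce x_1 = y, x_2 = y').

y(t) = c_1e^(6t) + c_2e^(-2t)

Let x_1 = y, x_2 = y'. Then x_1' = x_2 and x_2' = 12x_1 + 4x_2.
A = [[0,1],[12,4]]; det(A-λI) = λ^2 - 4λ - 12.
Eigenvalues λ = 6, -2 with eigenvectors (1,6), (1,-2).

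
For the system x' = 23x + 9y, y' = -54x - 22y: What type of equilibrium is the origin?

A = [[23,9],[-54,-22]]; det(A-λI) = λ^2 - λ - 20.
λ = 5, -4: opposite signs.

saddle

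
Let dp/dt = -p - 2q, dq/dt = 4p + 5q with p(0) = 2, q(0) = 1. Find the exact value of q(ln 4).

A = [[-1,-2],[4,5]]; eigenvalues λ = 1, 3.
Eigenvectors: (-1,1) for λ=1, (1,-2) for λ=3.
From the initial condition, c_1 = -5, c_2 = -3.
q(ln 4) = (-5)(4^1)(1) + (-3)(4^3)(-2) = 364.

364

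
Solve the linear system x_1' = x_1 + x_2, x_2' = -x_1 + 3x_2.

Coefficient matrix A = [[1, 1], [-1, 3]].
Characteristic polynomial det(A - λI) = λ^2 - 4λ + 4 = 0.
Single eigenvalue λ = 2 with algebraic multiplicity 2.
Eigenvector v = (-1,-1); generalized eigenvector w with (A-λI)w=v is (1,0).
General solution: e^(2t)[c_1·v + c_2·(t·v + w)].

x_1(t) = -c_1e^(2t) - c_2te^(2t) + c_2e^(2t), x_2(t) = -c_1e^(2t) - c_2te^(2t)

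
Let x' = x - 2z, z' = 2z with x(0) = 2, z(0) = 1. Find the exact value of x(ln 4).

-16

A = [[1,-2],[0,2]]; eigenvalues λ = 2, 1.
Eigenvectors: (2,-1) for λ=2, (1,0) for λ=1.
From the initial condition, c_1 = -1, c_2 = 4.
x(ln 4) = (-1)(4^2)(2) + (4)(4^1)(1) = -16.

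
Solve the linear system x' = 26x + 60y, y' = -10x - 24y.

x(t) = 2K_1e^(-4t) + 3K_2e^(6t), y(t) = -K_1e^(-4t) - K_2e^(6t)

Coefficient matrix A = [[26, 60], [-10, -24]].
Characteristic polynomial det(A - λI) = λ^2 - 2λ - 24 = 0.
Eigenvalues λ = -4, 6.
For λ=-4: (A-λI) row 1 is [30, 60], so an eigenvector is (2, -1).
For λ=6: (A-λI) row 1 is [20, 60], so an eigenvector is (3, -1).
General solution: K_1e^(-4t)(2,-1) + K_2e^(6t)(3,-1).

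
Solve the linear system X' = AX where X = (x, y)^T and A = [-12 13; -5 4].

Coefficient matrix A = [[-12, 13], [-5, 4]].
Characteristic polynomial det(A - λI) = λ^2 + 8λ + 17 = 0.
Eigenvalues λ = -4 ± i (complex conjugate pair).
For λ=-4+i: an eigenvector is (3,2) - i(2,1) = (3 - 2i, 2 - i).
A real fundamental pair from Re and Im of e^((-4+i)t)v: X_1 = e^(-4t)(cos(t)·(3,2) + sin(t)·(2,1)), X_2 = e^(-4t)(sin(t)·(3,2) - cos(t)·(2,1)).
General solution: c_1X_1 + c_2X_2.

x(t) = 2c_1e^(-4t)sin(t) + 3c_1e^(-4t)cos(t) + 3c_2e^(-4t)sin(t) - 2c_2e^(-4t)cos(t), y(t) = c_1e^(-4t)sin(t) + 2c_1e^(-4t)cos(t) + 2c_2e^(-4t)sin(t) - c_2e^(-4t)cos(t)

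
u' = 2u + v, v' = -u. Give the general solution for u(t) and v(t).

u(t) = -c_1e^(t) - c_2te^(t) - c_2e^(t), v(t) = c_1e^(t) + c_2te^(t)

Coefficient matrix A = [[2, 1], [-1, 0]].
Characteristic polynomial det(A - λI) = λ^2 - 2λ + 1 = 0.
Single eigenvalue λ = 1 with algebraic multiplicity 2.
Eigenvector v = (-1,1); generalized eigenvector w with (A-λI)w=v is (-1,0).
General solution: e^(t)[c_1·v + c_2·(t·v + w)].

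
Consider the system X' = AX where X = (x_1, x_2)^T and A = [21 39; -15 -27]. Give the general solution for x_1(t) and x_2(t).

x_1(t) = -2K_1e^(-3t)sin(3t) + 3K_1e^(-3t)cos(3t) + 3K_2e^(-3t)sin(3t) + 2K_2e^(-3t)cos(3t), x_2(t) = K_1e^(-3t)sin(3t) - 2K_1e^(-3t)cos(3t) - 2K_2e^(-3t)sin(3t) - K_2e^(-3t)cos(3t)

Coefficient matrix A = [[21, 39], [-15, -27]].
Characteristic polynomial det(A - λI) = λ^2 + 6λ + 18 = 0.
Eigenvalues λ = -3 ± 3i (complex conjugate pair).
For λ=-3+3i: an eigenvector is (3,-2) - i(-2,1) = (3 + 2i, -2 - i).
A real fundamental pair from Re and Im of e^((-3+3i)t)v: X_1 = e^(-3t)(cos(3t)·(3,-2) + sin(3t)·(-2,1)), X_2 = e^(-3t)(sin(3t)·(3,-2) - cos(3t)·(-2,1)).
General solution: K_1X_1 + K_2X_2.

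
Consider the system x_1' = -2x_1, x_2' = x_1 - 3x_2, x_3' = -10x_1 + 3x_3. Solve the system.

Coefficient matrix A = [[-2, 0, 0], [1, -3, 0], [-10, 0, 3]].
det(A - λI) = 0 gives eigenvalues λ = -2, -3, 3.
For λ=-2: eigenvector (1,1,2).
For λ=-3: eigenvector (0,1,0).
For λ=3: eigenvector (0,0,1).
General solution: C_1e^(-2t)(1,1,2) + C_2e^(-3t)(0,1,0) + C_3e^(3t)(0,0,1).

x_1(t) = C_1e^(-2t), x_2(t) = C_1e^(-2t) + C_2e^(-3t), x_3(t) = 2C_1e^(-2t) + C_3e^(3t)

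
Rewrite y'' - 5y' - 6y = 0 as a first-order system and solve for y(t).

y(t) = K_1e^(-t) + K_2e^(6t)

Let x_1 = y, x_2 = y'. Then x_1' = x_2 and x_2' = 6x_1 + 5x_2.
A = [[0,1],[6,5]]; det(A-λI) = λ^2 - 5λ - 6.
Eigenvalues λ = -1, 6 with eigenvectors (1,-1), (1,6).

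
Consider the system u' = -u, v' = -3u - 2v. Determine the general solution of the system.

u(t) = -c_1e^(-t), v(t) = 3c_1e^(-t) - c_2e^(-2t)

Coefficient matrix A = [[-1, 0], [-3, -2]].
Characteristic polynomial det(A - λI) = λ^2 + 3λ + 2 = 0.
Eigenvalues λ = -1, -2.
For λ=-1: (A-λI) row 2 is [-3, -1], so an eigenvector is (-1, 3).
For λ=-2: (A-λI) row 1 is [1, 0], so an eigenvector is (0, -1).
General solution: c_1e^(-t)(-1,3) + c_2e^(-2t)(0,-1).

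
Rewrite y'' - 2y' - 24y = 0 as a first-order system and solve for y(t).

y(t) = K_1e^(6t) + K_2e^(-4t)

Let x_1 = y, x_2 = y'. Then x_1' = x_2 and x_2' = 24x_1 + 2x_2.
A = [[0,1],[24,2]]; det(A-λI) = λ^2 - 2λ - 24.
Eigenvalues λ = 6, -4 with eigenvectors (1,6), (1,-4).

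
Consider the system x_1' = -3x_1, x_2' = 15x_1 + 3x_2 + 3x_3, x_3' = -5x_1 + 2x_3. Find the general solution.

x_1(t) = c_1e^(-3t), x_2(t) = -3c_1e^(-3t) + c_2e^(3t) - 3c_3e^(2t), x_3(t) = c_1e^(-3t) + c_3e^(2t)

Coefficient matrix A = [[-3, 0, 0], [15, 3, 3], [-5, 0, 2]].
det(A - λI) = 0 gives eigenvalues λ = -3, 3, 2.
For λ=-3: eigenvector (1,-3,1).
For λ=3: eigenvector (0,1,0).
For λ=2: eigenvector (0,-3,1).
General solution: c_1e^(-3t)(1,-3,1) + c_2e^(3t)(0,1,0) + c_3e^(2t)(0,-3,1).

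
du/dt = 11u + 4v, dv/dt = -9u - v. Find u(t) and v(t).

u(t) = 2C_1e^(5t) + 2C_2te^(5t) - C_2e^(5t), v(t) = -3C_1e^(5t) - 3C_2te^(5t) + 2C_2e^(5t)

Coefficient matrix A = [[11, 4], [-9, -1]].
Characteristic polynomial det(A - λI) = λ^2 - 10λ + 25 = 0.
Single eigenvalue λ = 5 with algebraic multiplicity 2.
Eigenvector v = (2,-3); generalized eigenvector w with (A-λI)w=v is (-1,2).
General solution: e^(5t)[C_1·v + C_2·(t·v + w)].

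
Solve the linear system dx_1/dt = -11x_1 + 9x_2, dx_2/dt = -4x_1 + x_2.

x_1(t) = 3K_1e^(-5t) + 3K_2te^(-5t) - 2K_2e^(-5t), x_2(t) = 2K_1e^(-5t) + 2K_2te^(-5t) - K_2e^(-5t)

Coefficient matrix A = [[-11, 9], [-4, 1]].
Characteristic polynomial det(A - λI) = λ^2 + 10λ + 25 = 0.
Single eigenvalue λ = -5 with algebraic multiplicity 2.
Eigenvector v = (3,2); generalized eigenvector w with (A-λI)w=v is (-2,-1).
General solution: e^(-5t)[K_1·v + K_2·(t·v + w)].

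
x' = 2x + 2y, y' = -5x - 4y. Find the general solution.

x(t) = K_1e^(-t)sin(t) + K_1e^(-t)cos(t) + K_2e^(-t)sin(t) - K_2e^(-t)cos(t), y(t) = -2K_1e^(-t)sin(t) - K_1e^(-t)cos(t) - K_2e^(-t)sin(t) + 2K_2e^(-t)cos(t)

Coefficient matrix A = [[2, 2], [-5, -4]].
Characteristic polynomial det(A - λI) = λ^2 + 2λ + 2 = 0.
Eigenvalues λ = -1 ± i (complex conjugate pair).
For λ=-1+i: an eigenvector is (1,-1) - i(1,-2) = (1 - i, -1 + 2i).
A real fundamental pair from Re and Im of e^((-1+i)t)v: X_1 = e^(-t)(cos(t)·(1,-1) + sin(t)·(1,-2)), X_2 = e^(-t)(sin(t)·(1,-1) - cos(t)·(1,-2)).
General solution: K_1X_1 + K_2X_2.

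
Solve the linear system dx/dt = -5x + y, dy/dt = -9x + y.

x(t) = -K_1e^(-2t) - K_2te^(-2t) + K_2e^(-2t), y(t) = -3K_1e^(-2t) - 3K_2te^(-2t) + 2K_2e^(-2t)

Coefficient matrix A = [[-5, 1], [-9, 1]].
Characteristic polynomial det(A - λI) = λ^2 + 4λ + 4 = 0.
Single eigenvalue λ = -2 with algebraic multiplicity 2.
Eigenvector v = (-1,-3); generalized eigenvector w with (A-λI)w=v is (1,2).
General solution: e^(-2t)[K_1·v + K_2·(t·v + w)].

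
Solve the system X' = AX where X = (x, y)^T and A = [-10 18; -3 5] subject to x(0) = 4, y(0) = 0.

x(t) = -8e^(-t) + 12e^(-4t), y(t) = -4e^(-t) + 4e^(-4t)

Coefficient matrix A = [[-10, 18], [-3, 5]].
Characteristic polynomial det(A - λI) = λ^2 + 5λ + 4 = 0.
Eigenvalues λ = -1, -4.
For λ=-1: (A-λI) row 1 is [-9, 18], so an eigenvector is (-2, -1).
For λ=-4: (A-λI) row 1 is [-6, 18], so an eigenvector is (3, 1).
General solution: c_1e^(-t)(-2,-1) + c_2e^(-4t)(3,1).
Applying x(0)=4, y(0)=0 gives c_1=4, c_2=4.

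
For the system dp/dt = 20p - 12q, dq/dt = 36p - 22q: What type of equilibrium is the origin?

A = [[20,-12],[36,-22]]; det(A-λI) = λ^2 + 2λ - 8.
λ = 2, -4: opposite signs.

saddle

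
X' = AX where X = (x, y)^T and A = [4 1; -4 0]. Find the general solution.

Coefficient matrix A = [[4, 1], [-4, 0]].
Characteristic polynomial det(A - λI) = λ^2 - 4λ + 4 = 0.
Single eigenvalue λ = 2 with algebraic multiplicity 2.
Eigenvector v = (1,-2); generalized eigenvector w with (A-λI)w=v is (0,1).
General solution: e^(2t)[c_1·v + c_2·(t·v + w)].

x(t) = c_1e^(2t) + c_2te^(2t), y(t) = -2c_1e^(2t) - 2c_2te^(2t) + c_2e^(2t)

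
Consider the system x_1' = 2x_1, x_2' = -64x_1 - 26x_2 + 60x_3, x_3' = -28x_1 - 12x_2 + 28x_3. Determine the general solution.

x_1(t) = K_1e^(2t), x_2(t) = 2K_1e^(2t) + 5K_2e^(-2t) + 2K_3e^(4t), x_3(t) = 2K_1e^(2t) + 2K_2e^(-2t) + K_3e^(4t)

Coefficient matrix A = [[2, 0, 0], [-64, -26, 60], [-28, -12, 28]].
det(A - λI) = 0 gives eigenvalues λ = 2, -2, 4.
For λ=2: eigenvector (1,2,2).
For λ=-2: eigenvector (0,5,2).
For λ=4: eigenvector (0,2,1).
General solution: K_1e^(2t)(1,2,2) + K_2e^(-2t)(0,5,2) + K_3e^(4t)(0,2,1).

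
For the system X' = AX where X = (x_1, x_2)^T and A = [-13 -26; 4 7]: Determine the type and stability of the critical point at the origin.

A = [[-13,-26],[4,7]]; det(A-λI) = λ^2 + 6λ + 13.
λ = -3 ± 2i: negative real part.

stable spiral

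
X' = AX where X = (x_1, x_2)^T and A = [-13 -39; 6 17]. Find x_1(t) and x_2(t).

Coefficient matrix A = [[-13, -39], [6, 17]].
Characteristic polynomial det(A - λI) = λ^2 - 4λ + 13 = 0.
Eigenvalues λ = 2 ± 3i (complex conjugate pair).
For λ=2+3i: an eigenvector is (3,-1) - i(-2,1) = (3 + 2i, -1 - i).
A real fundamental pair from Re and Im of e^((2+3i)t)v: X_1 = e^(2t)(cos(3t)·(3,-1) + sin(3t)·(-2,1)), X_2 = e^(2t)(sin(3t)·(3,-1) - cos(3t)·(-2,1)).
General solution: c_1X_1 + c_2X_2.

x_1(t) = -2c_1e^(2t)sin(3t) + 3c_1e^(2t)cos(3t) + 3c_2e^(2t)sin(3t) + 2c_2e^(2t)cos(3t), x_2(t) = c_1e^(2t)sin(3t) - c_1e^(2t)cos(3t) - c_2e^(2t)sin(3t) - c_2e^(2t)cos(3t)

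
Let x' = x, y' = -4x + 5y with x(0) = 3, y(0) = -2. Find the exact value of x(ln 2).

6

A = [[1,0],[-4,5]]; eigenvalues λ = 5, 1.
Eigenvectors: (0,-1) for λ=5, (1,1) for λ=1.
From the initial condition, c_1 = 5, c_2 = 3.
x(ln 2) = (5)(2^5)(0) + (3)(2^1)(1) = 6.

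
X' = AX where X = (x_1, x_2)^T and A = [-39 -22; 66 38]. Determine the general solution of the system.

x_1(t) = -c_1e^(5t) - 2c_2e^(-6t), x_2(t) = 2c_1e^(5t) + 3c_2e^(-6t)

Coefficient matrix A = [[-39, -22], [66, 38]].
Characteristic polynomial det(A - λI) = λ^2 + λ - 30 = 0.
Eigenvalues λ = 5, -6.
For λ=5: (A-λI) row 1 is [-44, -22], so an eigenvector is (-1, 2).
For λ=-6: (A-λI) row 1 is [-33, -22], so an eigenvector is (-2, 3).
General solution: c_1e^(5t)(-1,2) + c_2e^(-6t)(-2,3).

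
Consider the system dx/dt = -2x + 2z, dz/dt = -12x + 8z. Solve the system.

Coefficient matrix A = [[-2, 2], [-12, 8]].
Characteristic polynomial det(A - λI) = λ^2 - 6λ + 8 = 0.
Eigenvalues λ = 4, 2.
For λ=4: (A-λI) row 1 is [-6, 2], so an eigenvector is (-1, -3).
For λ=2: (A-λI) row 1 is [-4, 2], so an eigenvector is (-1, -2).
General solution: C_1e^(4t)(-1,-3) + C_2e^(2t)(-1,-2).

x(t) = -C_1e^(4t) - C_2e^(2t), z(t) = -3C_1e^(4t) - 2C_2e^(2t)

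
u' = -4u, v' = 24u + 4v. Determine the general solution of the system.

Coefficient matrix A = [[-4, 0], [24, 4]].
Characteristic polynomial det(A - λI) = λ^2 - 16 = 0.
Eigenvalues λ = 4, -4.
For λ=4: (A-λI) row 1 is [-8, 0], so an eigenvector is (0, -1).
For λ=-4: (A-λI) row 2 is [24, 8], so an eigenvector is (1, -3).
General solution: C_1e^(4t)(0,-1) + C_2e^(-4t)(1,-3).

u(t) = C_2e^(-4t), v(t) = -C_1e^(4t) - 3C_2e^(-4t)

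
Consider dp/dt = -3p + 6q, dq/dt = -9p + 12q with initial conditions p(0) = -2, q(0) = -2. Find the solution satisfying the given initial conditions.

p(t) = -2e^(3t), q(t) = -2e^(3t)

Coefficient matrix A = [[-3, 6], [-9, 12]].
Characteristic polynomial det(A - λI) = λ^2 - 9λ + 18 = 0.
Eigenvalues λ = 3, 6.
For λ=3: (A-λI) row 1 is [-6, 6], so an eigenvector is (1, 1).
For λ=6: (A-λI) row 1 is [-9, 6], so an eigenvector is (-2, -3).
General solution: K_1e^(3t)(1,1) + K_2e^(6t)(-2,-3).
Applying p(0)=-2, q(0)=-2 gives K_1=-2, K_2=0.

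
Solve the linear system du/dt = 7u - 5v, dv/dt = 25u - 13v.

Coefficient matrix A = [[7, -5], [25, -13]].
Characteristic polynomial det(A - λI) = λ^2 + 6λ + 34 = 0.
Eigenvalues λ = -3 ± 5i (complex conjugate pair).
For λ=-3+5i: an eigenvector is (0,-1) - i(1,2) = (0 - i, -1 - 2i).
A real fundamental pair from Re and Im of e^((-3+5i)t)v: X_1 = e^(-3t)(cos(5t)·(0,-1) + sin(5t)·(1,2)), X_2 = e^(-3t)(sin(5t)·(0,-1) - cos(5t)·(1,2)).
General solution: K_1X_1 + K_2X_2.

u(t) = K_1e^(-3t)sin(5t) - K_2e^(-3t)cos(5t), v(t) = 2K_1e^(-3t)sin(5t) - K_1e^(-3t)cos(5t) - K_2e^(-3t)sin(5t) - 2K_2e^(-3t)cos(5t)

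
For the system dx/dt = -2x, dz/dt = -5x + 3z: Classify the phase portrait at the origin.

saddle

A = [[-2,0],[-5,3]]; det(A-λI) = λ^2 - λ - 6.
λ = 3, -2: opposite signs.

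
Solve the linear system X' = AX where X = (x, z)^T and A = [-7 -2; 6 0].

x(t) = 2c_1e^(-4t) + c_2e^(-3t), z(t) = -3c_1e^(-4t) - 2c_2e^(-3t)

Coefficient matrix A = [[-7, -2], [6, 0]].
Characteristic polynomial det(A - λI) = λ^2 + 7λ + 12 = 0.
Eigenvalues λ = -4, -3.
For λ=-4: (A-λI) row 1 is [-3, -2], so an eigenvector is (2, -3).
For λ=-3: (A-λI) row 1 is [-4, -2], so an eigenvector is (1, -2).
General solution: c_1e^(-4t)(2,-3) + c_2e^(-3t)(1,-2).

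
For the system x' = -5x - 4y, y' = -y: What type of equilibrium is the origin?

A = [[-5,-4],[0,-1]]; det(A-λI) = λ^2 + 6λ + 5.
λ = -5, -1: both negative.

stable node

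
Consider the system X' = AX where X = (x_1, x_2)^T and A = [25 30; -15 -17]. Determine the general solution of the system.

Coefficient matrix A = [[25, 30], [-15, -17]].
Characteristic polynomial det(A - λI) = λ^2 - 8λ + 25 = 0.
Eigenvalues λ = 4 ± 3i (complex conjugate pair).
For λ=4+3i: an eigenvector is (1,-1) - i(-3,2) = (1 + 3i, -1 - 2i).
A real fundamental pair from Re and Im of e^((4+3i)t)v: X_1 = e^(4t)(cos(3t)·(1,-1) + sin(3t)·(-3,2)), X_2 = e^(4t)(sin(3t)·(1,-1) - cos(3t)·(-3,2)).
General solution: C_1X_1 + C_2X_2.

x_1(t) = -3C_1e^(4t)sin(3t) + C_1e^(4t)cos(3t) + C_2e^(4t)sin(3t) + 3C_2e^(4t)cos(3t), x_2(t) = 2C_1e^(4t)sin(3t) - C_1e^(4t)cos(3t) - C_2e^(4t)sin(3t) - 2C_2e^(4t)cos(3t)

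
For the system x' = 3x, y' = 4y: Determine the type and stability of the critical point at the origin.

unstable node

A = [[3,0],[0,4]]; det(A-λI) = λ^2 - 7λ + 12.
λ = 4, 3: both positive.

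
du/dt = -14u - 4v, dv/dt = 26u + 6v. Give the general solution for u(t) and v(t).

Coefficient matrix A = [[-14, -4], [26, 6]].
Characteristic polynomial det(A - λI) = λ^2 + 8λ + 20 = 0.
Eigenvalues λ = -4 ± 2i (complex conjugate pair).
For λ=-4+2i: an eigenvector is (1,-2) - i(-1,3) = (1 + i, -2 - 3i).
A real fundamental pair from Re and Im of e^((-4+2i)t)v: X_1 = e^(-4t)(cos(2t)·(1,-2) + sin(2t)·(-1,3)), X_2 = e^(-4t)(sin(2t)·(1,-2) - cos(2t)·(-1,3)).
General solution: c_1X_1 + c_2X_2.

u(t) = -c_1e^(-4t)sin(2t) + c_1e^(-4t)cos(2t) + c_2e^(-4t)sin(2t) + c_2e^(-4t)cos(2t), v(t) = 3c_1e^(-4t)sin(2t) - 2c_1e^(-4t)cos(2t) - 2c_2e^(-4t)sin(2t) - 3c_2e^(-4t)cos(2t)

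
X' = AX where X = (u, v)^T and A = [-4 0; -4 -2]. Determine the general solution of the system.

Coefficient matrix A = [[-4, 0], [-4, -2]].
Characteristic polynomial det(A - λI) = λ^2 + 6λ + 8 = 0.
Eigenvalues λ = -2, -4.
For λ=-2: (A-λI) row 1 is [-2, 0], so an eigenvector is (0, -1).
For λ=-4: (A-λI) row 2 is [-4, 2], so an eigenvector is (1, 2).
General solution: c_1e^(-2t)(0,-1) + c_2e^(-4t)(1,2).

u(t) = c_2e^(-4t), v(t) = -c_1e^(-2t) + 2c_2e^(-4t)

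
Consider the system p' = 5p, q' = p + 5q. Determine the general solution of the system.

p(t) = C_2e^(5t), q(t) = C_1e^(5t) + C_2te^(5t) + 2C_2e^(5t)

Coefficient matrix A = [[5, 0], [1, 5]].
Characteristic polynomial det(A - λI) = λ^2 - 10λ + 25 = 0.
Single eigenvalue λ = 5 with algebraic multiplicity 2.
Eigenvector v = (0,1); generalized eigenvector w with (A-λI)w=v is (1,2).
General solution: e^(5t)[C_1·v + C_2·(t·v + w)].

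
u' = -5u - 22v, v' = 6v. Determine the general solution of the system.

Coefficient matrix A = [[-5, -22], [0, 6]].
Characteristic polynomial det(A - λI) = λ^2 - λ - 30 = 0.
Eigenvalues λ = 6, -5.
For λ=6: (A-λI) row 1 is [-11, -22], so an eigenvector is (2, -1).
For λ=-5: (A-λI) row 1 is [0, -22], so an eigenvector is (-1, 0).
General solution: c_1e^(6t)(2,-1) + c_2e^(-5t)(-1,0).

u(t) = 2c_1e^(6t) - c_2e^(-5t), v(t) = -c_1e^(6t)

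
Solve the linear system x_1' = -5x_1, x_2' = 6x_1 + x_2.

Coefficient matrix A = [[-5, 0], [6, 1]].
Characteristic polynomial det(A - λI) = λ^2 + 4λ - 5 = 0.
Eigenvalues λ = -5, 1.
For λ=-5: (A-λI) row 2 is [6, 6], so an eigenvector is (1, -1).
For λ=1: (A-λI) row 1 is [-6, 0], so an eigenvector is (0, -1).
General solution: C_1e^(-5t)(1,-1) + C_2e^(t)(0,-1).

x_1(t) = C_1e^(-5t), x_2(t) = -C_1e^(-5t) - C_2e^(t)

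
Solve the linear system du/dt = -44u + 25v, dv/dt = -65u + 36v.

Coefficient matrix A = [[-44, 25], [-65, 36]].
Characteristic polynomial det(A - λI) = λ^2 + 8λ + 41 = 0.
Eigenvalues λ = -4 ± 5i (complex conjugate pair).
For λ=-4+5i: an eigenvector is (2,3) - i(-1,-2) = (2 + i, 3 + 2i).
A real fundamental pair from Re and Im of e^((-4+5i)t)v: X_1 = e^(-4t)(cos(5t)·(2,3) + sin(5t)·(-1,-2)), X_2 = e^(-4t)(sin(5t)·(2,3) - cos(5t)·(-1,-2)).
General solution: C_1X_1 + C_2X_2.

u(t) = -C_1e^(-4t)sin(5t) + 2C_1e^(-4t)cos(5t) + 2C_2e^(-4t)sin(5t) + C_2e^(-4t)cos(5t), v(t) = -2C_1e^(-4t)sin(5t) + 3C_1e^(-4t)cos(5t) + 3C_2e^(-4t)sin(5t) + 2C_2e^(-4t)cos(5t)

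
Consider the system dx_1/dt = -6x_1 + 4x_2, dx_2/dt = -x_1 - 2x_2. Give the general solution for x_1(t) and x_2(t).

x_1(t) = 2C_1e^(-4t) + 2C_2te^(-4t) + C_2e^(-4t), x_2(t) = C_1e^(-4t) + C_2te^(-4t) + C_2e^(-4t)

Coefficient matrix A = [[-6, 4], [-1, -2]].
Characteristic polynomial det(A - λI) = λ^2 + 8λ + 16 = 0.
Single eigenvalue λ = -4 with algebraic multiplicity 2.
Eigenvector v = (2,1); generalized eigenvector w with (A-λI)w=v is (1,1).
General solution: e^(-4t)[C_1·v + C_2·(t·v + w)].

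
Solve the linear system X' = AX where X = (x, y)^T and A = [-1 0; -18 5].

Coefficient matrix A = [[-1, 0], [-18, 5]].
Characteristic polynomial det(A - λI) = λ^2 - 4λ - 5 = 0.
Eigenvalues λ = -1, 5.
For λ=-1: (A-λI) row 2 is [-18, 6], so an eigenvector is (-1, -3).
For λ=5: (A-λI) row 1 is [-6, 0], so an eigenvector is (0, 1).
General solution: C_1e^(-t)(-1,-3) + C_2e^(5t)(0,1).

x(t) = -C_1e^(-t), y(t) = -3C_1e^(-t) + C_2e^(5t)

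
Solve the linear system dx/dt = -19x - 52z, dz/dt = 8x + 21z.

Coefficient matrix A = [[-19, -52], [8, 21]].
Characteristic polynomial det(A - λI) = λ^2 - 2λ + 17 = 0.
Eigenvalues λ = 1 ± 4i (complex conjugate pair).
For λ=1+4i: an eigenvector is (-2,1) - i(-3,1) = (-2 + 3i, 1 - i).
A real fundamental pair from Re and Im of e^((1+4i)t)v: X_1 = e^(t)(cos(4t)·(-2,1) + sin(4t)·(-3,1)), X_2 = e^(t)(sin(4t)·(-2,1) - cos(4t)·(-3,1)).
General solution: C_1X_1 + C_2X_2.

x(t) = -3C_1e^(t)sin(4t) - 2C_1e^(t)cos(4t) - 2C_2e^(t)sin(4t) + 3C_2e^(t)cos(4t), z(t) = C_1e^(t)sin(4t) + C_1e^(t)cos(4t) + C_2e^(t)sin(4t) - C_2e^(t)cos(4t)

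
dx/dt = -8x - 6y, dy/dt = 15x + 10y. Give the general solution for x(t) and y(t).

Coefficient matrix A = [[-8, -6], [15, 10]].
Characteristic polynomial det(A - λI) = λ^2 - 2λ + 10 = 0.
Eigenvalues λ = 1 ± 3i (complex conjugate pair).
For λ=1+3i: an eigenvector is (-1,2) - i(-1,1) = (-1 + i, 2 - i).
A real fundamental pair from Re and Im of e^((1+3i)t)v: X_1 = e^(t)(cos(3t)·(-1,2) + sin(3t)·(-1,1)), X_2 = e^(t)(sin(3t)·(-1,2) - cos(3t)·(-1,1)).
General solution: C_1X_1 + C_2X_2.

x(t) = -C_1e^(t)sin(3t) - C_1e^(t)cos(3t) - C_2e^(t)sin(3t) + C_2e^(t)cos(3t), y(t) = C_1e^(t)sin(3t) + 2C_1e^(t)cos(3t) + 2C_2e^(t)sin(3t) - C_2e^(t)cos(3t)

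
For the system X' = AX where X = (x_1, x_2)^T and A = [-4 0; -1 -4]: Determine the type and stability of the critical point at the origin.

stable improper node

A = [[-4,0],[-1,-4]]; det(A-λI) = λ^2 + 8λ + 16.
repeated λ = -4 with a single eigenvector.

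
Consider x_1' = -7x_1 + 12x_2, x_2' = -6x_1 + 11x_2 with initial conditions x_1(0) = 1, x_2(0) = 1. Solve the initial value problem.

Coefficient matrix A = [[-7, 12], [-6, 11]].
Characteristic polynomial det(A - λI) = λ^2 - 4λ - 5 = 0.
Eigenvalues λ = -1, 5.
For λ=-1: (A-λI) row 1 is [-6, 12], so an eigenvector is (-2, -1).
For λ=5: (A-λI) row 1 is [-12, 12], so an eigenvector is (-1, -1).
General solution: c_1e^(-t)(-2,-1) + c_2e^(5t)(-1,-1).
Applying x_1(0)=1, x_2(0)=1 gives c_1=0, c_2=-1.

x_1(t) = e^(5t), x_2(t) = e^(5t)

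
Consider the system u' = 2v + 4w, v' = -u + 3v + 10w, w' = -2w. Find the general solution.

u(t) = 2c_1e^(t) + c_3e^(2t), v(t) = c_1e^(t) - 2c_2e^(-2t) + c_3e^(2t), w(t) = c_2e^(-2t)

Coefficient matrix A = [[0, 2, 4], [-1, 3, 10], [0, 0, -2]].
det(A - λI) = 0 gives eigenvalues λ = 1, -2, 2.
For λ=1: eigenvector (2,1,0).
For λ=-2: eigenvector (0,-2,1).
For λ=2: eigenvector (1,1,0).
General solution: c_1e^(t)(2,1,0) + c_2e^(-2t)(0,-2,1) + c_3e^(2t)(1,1,0).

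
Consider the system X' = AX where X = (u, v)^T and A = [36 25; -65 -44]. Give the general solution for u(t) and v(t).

u(t) = -c_1e^(-4t)sin(5t) - 2c_1e^(-4t)cos(5t) - 2c_2e^(-4t)sin(5t) + c_2e^(-4t)cos(5t), v(t) = 2c_1e^(-4t)sin(5t) + 3c_1e^(-4t)cos(5t) + 3c_2e^(-4t)sin(5t) - 2c_2e^(-4t)cos(5t)

Coefficient matrix A = [[36, 25], [-65, -44]].
Characteristic polynomial det(A - λI) = λ^2 + 8λ + 41 = 0.
Eigenvalues λ = -4 ± 5i (complex conjugate pair).
For λ=-4+5i: an eigenvector is (-2,3) - i(-1,2) = (-2 + i, 3 - 2i).
A real fundamental pair from Re and Im of e^((-4+5i)t)v: X_1 = e^(-4t)(cos(5t)·(-2,3) + sin(5t)·(-1,2)), X_2 = e^(-4t)(sin(5t)·(-2,3) - cos(5t)·(-1,2)).
General solution: c_1X_1 + c_2X_2.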